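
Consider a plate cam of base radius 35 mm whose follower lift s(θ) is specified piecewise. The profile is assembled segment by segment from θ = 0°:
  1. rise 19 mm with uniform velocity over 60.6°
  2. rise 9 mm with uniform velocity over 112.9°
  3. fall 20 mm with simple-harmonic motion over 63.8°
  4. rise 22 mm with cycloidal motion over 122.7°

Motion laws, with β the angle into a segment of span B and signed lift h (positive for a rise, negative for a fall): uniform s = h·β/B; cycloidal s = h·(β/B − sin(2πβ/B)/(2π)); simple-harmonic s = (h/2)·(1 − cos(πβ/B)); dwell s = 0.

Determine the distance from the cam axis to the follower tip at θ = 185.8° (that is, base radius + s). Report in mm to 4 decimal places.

seg 1 [0°–60.6°] uniform, h=19: full span → s += 19 → s = 19.0000
seg 2 [60.6°–173.5°] uniform, h=9: full span → s += 9 → s = 28.0000
seg 3 [173.5°–237.3°] simple-harmonic, h=-20: θ=185.8° here. β=12.3, B=63.8. -20/2·(1 − cos(π·0.1928)) = -1.7788 → s = 26.2212
radial distance = base radius + s = 35 + 26.2212 = 61.2212

61.2212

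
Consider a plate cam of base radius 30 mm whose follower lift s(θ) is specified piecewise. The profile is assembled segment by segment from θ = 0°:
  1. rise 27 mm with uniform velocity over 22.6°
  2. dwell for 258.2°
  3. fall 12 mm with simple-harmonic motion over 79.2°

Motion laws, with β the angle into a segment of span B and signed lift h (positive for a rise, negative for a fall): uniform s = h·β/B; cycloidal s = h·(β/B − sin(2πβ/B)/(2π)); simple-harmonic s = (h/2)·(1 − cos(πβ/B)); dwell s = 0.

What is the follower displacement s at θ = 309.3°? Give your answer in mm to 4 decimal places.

seg 1 [0°–22.6°] uniform, h=27: full span → s += 27 → s = 27.0000
seg 2 [22.6°–280.8°] dwell: s stays 27.0000
seg 3 [280.8°–360°] simple-harmonic, h=-12: θ=309.3° here. β=28.5, B=79.2. -12/2·(1 − cos(π·0.3598)) = -3.4427 → s = 23.5573

23.5573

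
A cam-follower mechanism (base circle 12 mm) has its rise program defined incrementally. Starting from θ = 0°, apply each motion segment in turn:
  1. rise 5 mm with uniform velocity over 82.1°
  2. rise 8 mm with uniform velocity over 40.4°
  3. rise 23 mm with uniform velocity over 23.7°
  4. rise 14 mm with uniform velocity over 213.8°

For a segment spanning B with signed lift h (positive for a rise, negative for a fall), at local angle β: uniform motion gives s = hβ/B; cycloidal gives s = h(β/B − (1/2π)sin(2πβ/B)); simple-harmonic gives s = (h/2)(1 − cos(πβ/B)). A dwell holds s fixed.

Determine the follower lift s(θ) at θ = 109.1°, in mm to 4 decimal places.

seg 1 [0°–82.1°] uniform, h=5: full span → s += 5 → s = 5.0000
seg 2 [82.1°–122.5°] uniform, h=8: θ=109.1° here. β=27, B=40.4. 8·27/40.4 = 5.3465 → s = 10.3465

10.3465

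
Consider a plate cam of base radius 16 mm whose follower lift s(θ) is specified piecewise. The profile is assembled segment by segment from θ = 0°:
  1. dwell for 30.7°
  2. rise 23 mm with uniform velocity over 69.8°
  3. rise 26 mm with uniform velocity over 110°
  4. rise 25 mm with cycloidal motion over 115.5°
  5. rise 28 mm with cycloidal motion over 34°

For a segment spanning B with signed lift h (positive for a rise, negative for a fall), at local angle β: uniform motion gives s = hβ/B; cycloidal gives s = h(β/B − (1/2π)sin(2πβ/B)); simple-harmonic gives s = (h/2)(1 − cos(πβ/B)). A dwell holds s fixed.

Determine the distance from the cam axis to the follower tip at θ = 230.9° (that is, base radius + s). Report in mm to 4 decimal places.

seg 1 [0°–30.7°] dwell: s stays 0.0000
seg 2 [30.7°–100.5°] uniform, h=23: full span → s += 23 → s = 23.0000
seg 3 [100.5°–210.5°] uniform, h=26: full span → s += 26 → s = 49.0000
seg 4 [210.5°–326°] cycloidal, h=25: θ=230.9° here. β=20.4, B=115.5. 25·(0.1766 − sin(2π·0.1766)/(2π)) = 0.8521 → s = 49.8521
radial distance = base radius + s = 16 + 49.8521 = 65.8521

65.8521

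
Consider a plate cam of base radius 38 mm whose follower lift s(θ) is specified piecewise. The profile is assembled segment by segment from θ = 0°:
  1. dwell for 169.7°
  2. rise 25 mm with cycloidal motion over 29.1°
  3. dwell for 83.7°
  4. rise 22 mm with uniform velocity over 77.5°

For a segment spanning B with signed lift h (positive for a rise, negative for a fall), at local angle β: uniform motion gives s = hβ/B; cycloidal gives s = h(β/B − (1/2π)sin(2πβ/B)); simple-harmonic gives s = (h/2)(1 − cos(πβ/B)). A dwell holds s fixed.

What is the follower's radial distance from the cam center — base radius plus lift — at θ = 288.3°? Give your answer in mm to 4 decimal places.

seg 1 [0°–169.7°] dwell: s stays 0.0000
seg 2 [169.7°–198.8°] cycloidal, h=25: full span → s += 25 → s = 25.0000
seg 3 [198.8°–282.5°] dwell: s stays 25.0000
seg 4 [282.5°–360°] uniform, h=22: θ=288.3° here. β=5.8, B=77.5. 22·5.8/77.5 = 1.6465 → s = 26.6465
radial distance = base radius + s = 38 + 26.6465 = 64.6465

64.6465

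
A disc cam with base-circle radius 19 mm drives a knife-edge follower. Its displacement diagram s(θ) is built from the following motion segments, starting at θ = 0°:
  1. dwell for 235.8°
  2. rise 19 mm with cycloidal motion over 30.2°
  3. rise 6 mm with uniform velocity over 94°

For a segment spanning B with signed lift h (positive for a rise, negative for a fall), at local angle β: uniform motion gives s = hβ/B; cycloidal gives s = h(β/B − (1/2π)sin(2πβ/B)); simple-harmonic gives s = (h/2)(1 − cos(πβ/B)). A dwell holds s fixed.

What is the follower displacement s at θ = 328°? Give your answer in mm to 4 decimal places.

seg 1 [0°–235.8°] dwell: s stays 0.0000
seg 2 [235.8°–266°] cycloidal, h=19: full span → s += 19 → s = 19.0000
seg 3 [266°–360°] uniform, h=6: θ=328° here. β=62, B=94. 6·62/94 = 3.9574 → s = 22.9574

22.9574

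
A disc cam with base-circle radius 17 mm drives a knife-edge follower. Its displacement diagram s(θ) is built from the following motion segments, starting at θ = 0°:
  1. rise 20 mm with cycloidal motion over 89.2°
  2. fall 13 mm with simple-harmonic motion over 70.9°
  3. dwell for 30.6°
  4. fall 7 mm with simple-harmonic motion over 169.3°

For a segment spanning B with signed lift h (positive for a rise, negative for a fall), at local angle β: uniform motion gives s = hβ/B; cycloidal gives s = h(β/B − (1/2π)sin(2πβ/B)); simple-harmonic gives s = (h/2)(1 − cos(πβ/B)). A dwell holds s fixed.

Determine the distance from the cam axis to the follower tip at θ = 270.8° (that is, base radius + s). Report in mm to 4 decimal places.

seg 1 [0°–89.2°] cycloidal, h=20: full span → s += 20 → s = 20.0000
seg 2 [89.2°–160.1°] simple-harmonic, h=-13: full span → s += -13 → s = 7.0000
seg 3 [160.1°–190.7°] dwell: s stays 7.0000
seg 4 [190.7°–360°] simple-harmonic, h=-7: θ=270.8° here. β=80.1, B=169.3. -7/2·(1 − cos(π·0.4731)) = -3.2048 → s = 3.7952
radial distance = base radius + s = 17 + 3.7952 = 20.7952

20.7952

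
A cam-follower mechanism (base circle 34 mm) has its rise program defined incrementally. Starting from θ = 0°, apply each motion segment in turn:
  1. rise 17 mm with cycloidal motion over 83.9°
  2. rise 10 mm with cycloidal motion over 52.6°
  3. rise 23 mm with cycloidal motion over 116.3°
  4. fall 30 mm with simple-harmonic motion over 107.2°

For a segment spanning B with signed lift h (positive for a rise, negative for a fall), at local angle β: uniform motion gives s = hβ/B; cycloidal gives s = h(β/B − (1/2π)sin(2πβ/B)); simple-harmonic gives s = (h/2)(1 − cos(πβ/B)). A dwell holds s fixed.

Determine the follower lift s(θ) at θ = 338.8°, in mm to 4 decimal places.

seg 1 [0°–83.9°] cycloidal, h=17: full span → s += 17 → s = 17.0000
seg 2 [83.9°–136.5°] cycloidal, h=10: full span → s += 10 → s = 27.0000
seg 3 [136.5°–252.8°] cycloidal, h=23: full span → s += 23 → s = 50.0000
seg 4 [252.8°–360°] simple-harmonic, h=-30: θ=338.8° here. β=86, B=107.2. -30/2·(1 − cos(π·0.8022)) = -27.1970 → s = 22.8030

22.8030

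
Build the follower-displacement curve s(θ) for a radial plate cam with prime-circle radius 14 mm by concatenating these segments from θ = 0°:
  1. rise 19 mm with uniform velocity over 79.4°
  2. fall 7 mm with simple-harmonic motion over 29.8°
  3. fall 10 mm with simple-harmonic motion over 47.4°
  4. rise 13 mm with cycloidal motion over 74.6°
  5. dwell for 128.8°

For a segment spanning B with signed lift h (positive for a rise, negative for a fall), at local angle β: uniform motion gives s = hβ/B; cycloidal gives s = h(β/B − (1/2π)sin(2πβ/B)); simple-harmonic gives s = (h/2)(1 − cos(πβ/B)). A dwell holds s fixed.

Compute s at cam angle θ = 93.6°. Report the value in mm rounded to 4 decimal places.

seg 1 [0°–79.4°] uniform, h=19: full span → s += 19 → s = 19.0000
seg 2 [79.4°–109.2°] simple-harmonic, h=-7: θ=93.6° here. β=14.2, B=29.8. -7/2·(1 − cos(π·0.4765)) = -3.2419 → s = 15.7581

15.7581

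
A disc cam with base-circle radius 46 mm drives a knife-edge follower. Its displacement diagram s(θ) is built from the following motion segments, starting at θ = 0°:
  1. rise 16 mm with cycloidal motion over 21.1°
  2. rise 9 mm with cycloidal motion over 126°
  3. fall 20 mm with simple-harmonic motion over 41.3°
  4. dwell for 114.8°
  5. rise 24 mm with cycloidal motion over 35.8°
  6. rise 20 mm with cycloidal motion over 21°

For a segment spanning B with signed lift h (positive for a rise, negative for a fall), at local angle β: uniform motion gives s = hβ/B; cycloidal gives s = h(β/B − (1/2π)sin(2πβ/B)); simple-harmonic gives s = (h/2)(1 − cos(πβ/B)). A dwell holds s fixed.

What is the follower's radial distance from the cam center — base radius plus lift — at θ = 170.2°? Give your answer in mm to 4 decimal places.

seg 1 [0°–21.1°] cycloidal, h=16: full span → s += 16 → s = 16.0000
seg 2 [21.1°–147.1°] cycloidal, h=9: full span → s += 9 → s = 25.0000
seg 3 [147.1°–188.4°] simple-harmonic, h=-20: θ=170.2° here. β=23.1, B=41.3. -20/2·(1 − cos(π·0.5593)) = -11.8529 → s = 13.1471
radial distance = base radius + s = 46 + 13.1471 = 59.1471

59.1471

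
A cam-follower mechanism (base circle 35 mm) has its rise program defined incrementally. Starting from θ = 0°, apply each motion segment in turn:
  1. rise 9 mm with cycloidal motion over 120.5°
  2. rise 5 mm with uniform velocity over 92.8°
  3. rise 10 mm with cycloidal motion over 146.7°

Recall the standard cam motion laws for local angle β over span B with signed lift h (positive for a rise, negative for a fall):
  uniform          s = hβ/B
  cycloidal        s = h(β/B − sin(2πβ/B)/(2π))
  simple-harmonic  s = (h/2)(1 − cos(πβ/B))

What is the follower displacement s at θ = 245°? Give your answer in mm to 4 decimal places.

seg 1 [0°–120.5°] cycloidal, h=9: full span → s += 9 → s = 9.0000
seg 2 [120.5°–213.3°] uniform, h=5: full span → s += 5 → s = 14.0000
seg 3 [213.3°–360°] cycloidal, h=10: θ=245° here. β=31.7, B=146.7. 10·(0.2161 − sin(2π·0.2161)/(2π)) = 0.6053 → s = 14.6053

14.6053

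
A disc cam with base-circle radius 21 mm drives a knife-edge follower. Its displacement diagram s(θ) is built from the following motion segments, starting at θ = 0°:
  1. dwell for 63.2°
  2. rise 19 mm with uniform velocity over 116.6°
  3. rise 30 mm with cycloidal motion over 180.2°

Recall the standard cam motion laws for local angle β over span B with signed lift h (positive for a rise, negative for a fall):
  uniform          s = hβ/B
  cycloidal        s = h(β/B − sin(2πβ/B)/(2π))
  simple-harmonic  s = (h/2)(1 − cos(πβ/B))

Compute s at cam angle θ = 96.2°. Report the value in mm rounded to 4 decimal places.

seg 1 [0°–63.2°] dwell: s stays 0.0000
seg 2 [63.2°–179.8°] uniform, h=19: θ=96.2° here. β=33, B=116.6. 19·33/116.6 = 5.3774 → s = 5.3774

5.3774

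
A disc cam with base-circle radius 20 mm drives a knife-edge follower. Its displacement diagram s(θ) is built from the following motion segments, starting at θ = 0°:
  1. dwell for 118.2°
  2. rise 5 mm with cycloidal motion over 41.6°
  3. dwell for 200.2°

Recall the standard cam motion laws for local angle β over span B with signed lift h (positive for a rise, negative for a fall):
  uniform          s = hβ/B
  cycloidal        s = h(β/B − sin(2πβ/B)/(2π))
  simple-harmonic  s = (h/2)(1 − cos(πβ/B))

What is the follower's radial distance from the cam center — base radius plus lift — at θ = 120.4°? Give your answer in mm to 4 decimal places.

seg 1 [0°–118.2°] dwell: s stays 0.0000
seg 2 [118.2°–159.8°] cycloidal, h=5: θ=120.4° here. β=2.2, B=41.6. 5·(0.0529 − sin(2π·0.0529)/(2π)) = 0.0048 → s = 0.0048
radial distance = base radius + s = 20 + 0.0048 = 20.0048

20.0048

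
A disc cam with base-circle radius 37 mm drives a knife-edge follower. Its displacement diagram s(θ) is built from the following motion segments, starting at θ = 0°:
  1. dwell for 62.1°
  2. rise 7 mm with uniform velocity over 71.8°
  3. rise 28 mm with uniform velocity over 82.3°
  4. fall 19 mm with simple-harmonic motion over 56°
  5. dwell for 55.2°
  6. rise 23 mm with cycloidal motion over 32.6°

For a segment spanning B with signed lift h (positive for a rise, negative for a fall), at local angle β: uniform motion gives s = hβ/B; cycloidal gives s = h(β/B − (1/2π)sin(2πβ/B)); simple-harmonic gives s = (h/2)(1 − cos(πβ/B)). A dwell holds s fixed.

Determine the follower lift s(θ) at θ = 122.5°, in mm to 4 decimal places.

seg 1 [0°–62.1°] dwell: s stays 0.0000
seg 2 [62.1°–133.9°] uniform, h=7: θ=122.5° here. β=60.4, B=71.8. 7·60.4/71.8 = 5.8886 → s = 5.8886

5.8886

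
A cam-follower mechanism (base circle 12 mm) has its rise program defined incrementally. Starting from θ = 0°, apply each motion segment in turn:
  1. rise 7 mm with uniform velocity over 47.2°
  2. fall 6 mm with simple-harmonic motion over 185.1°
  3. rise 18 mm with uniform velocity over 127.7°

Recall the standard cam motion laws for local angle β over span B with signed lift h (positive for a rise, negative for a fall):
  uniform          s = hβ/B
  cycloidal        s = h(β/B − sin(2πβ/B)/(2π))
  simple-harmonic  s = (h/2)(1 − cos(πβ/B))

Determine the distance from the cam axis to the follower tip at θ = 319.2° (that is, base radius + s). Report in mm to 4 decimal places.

seg 1 [0°–47.2°] uniform, h=7: full span → s += 7 → s = 7.0000
seg 2 [47.2°–232.3°] simple-harmonic, h=-6: full span → s += -6 → s = 1.0000
seg 3 [232.3°–360°] uniform, h=18: θ=319.2° here. β=86.9, B=127.7. 18·86.9/127.7 = 12.2490 → s = 13.2490
radial distance = base radius + s = 12 + 13.2490 = 25.2490

25.2490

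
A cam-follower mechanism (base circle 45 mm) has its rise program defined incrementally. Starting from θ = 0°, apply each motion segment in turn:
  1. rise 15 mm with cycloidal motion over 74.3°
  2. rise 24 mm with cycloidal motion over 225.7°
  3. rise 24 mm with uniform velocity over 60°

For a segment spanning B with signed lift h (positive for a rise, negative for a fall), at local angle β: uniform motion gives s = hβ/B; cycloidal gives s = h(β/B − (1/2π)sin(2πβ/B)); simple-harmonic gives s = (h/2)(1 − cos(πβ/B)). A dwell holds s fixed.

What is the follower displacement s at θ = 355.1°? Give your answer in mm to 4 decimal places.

seg 1 [0°–74.3°] cycloidal, h=15: full span → s += 15 → s = 15.0000
seg 2 [74.3°–300°] cycloidal, h=24: full span → s += 24 → s = 39.0000
seg 3 [300°–360°] uniform, h=24: θ=355.1° here. β=55.1, B=60. 24·55.1/60 = 22.0400 → s = 61.0400

61.0400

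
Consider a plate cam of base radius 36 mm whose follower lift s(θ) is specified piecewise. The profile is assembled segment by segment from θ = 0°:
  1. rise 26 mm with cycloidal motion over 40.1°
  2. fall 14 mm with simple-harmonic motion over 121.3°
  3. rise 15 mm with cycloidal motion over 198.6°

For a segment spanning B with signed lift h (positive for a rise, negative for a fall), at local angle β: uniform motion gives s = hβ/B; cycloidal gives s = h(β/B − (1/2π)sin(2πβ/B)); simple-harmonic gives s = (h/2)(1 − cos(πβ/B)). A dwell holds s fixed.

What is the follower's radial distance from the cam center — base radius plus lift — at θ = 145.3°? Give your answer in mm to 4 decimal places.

seg 1 [0°–40.1°] cycloidal, h=26: full span → s += 26 → s = 26.0000
seg 2 [40.1°–161.4°] simple-harmonic, h=-14: θ=145.3° here. β=105.2, B=121.3. -14/2·(1 − cos(π·0.8673)) = -13.4002 → s = 12.5998
radial distance = base radius + s = 36 + 12.5998 = 48.5998

48.5998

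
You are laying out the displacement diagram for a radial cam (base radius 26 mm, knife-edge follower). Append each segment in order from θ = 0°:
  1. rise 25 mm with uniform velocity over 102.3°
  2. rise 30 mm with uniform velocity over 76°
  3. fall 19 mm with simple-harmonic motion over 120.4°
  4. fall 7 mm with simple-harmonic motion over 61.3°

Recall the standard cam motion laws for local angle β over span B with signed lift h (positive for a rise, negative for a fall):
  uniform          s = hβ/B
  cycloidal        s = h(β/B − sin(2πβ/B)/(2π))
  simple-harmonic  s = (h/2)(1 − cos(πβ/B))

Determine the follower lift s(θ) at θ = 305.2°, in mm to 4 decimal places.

seg 1 [0°–102.3°] uniform, h=25: full span → s += 25 → s = 25.0000
seg 2 [102.3°–178.3°] uniform, h=30: full span → s += 30 → s = 55.0000
seg 3 [178.3°–298.7°] simple-harmonic, h=-19: full span → s += -19 → s = 36.0000
seg 4 [298.7°–360°] simple-harmonic, h=-7: θ=305.2° here. β=6.5, B=61.3. -7/2·(1 − cos(π·0.1060)) = -0.1924 → s = 35.8076

35.8076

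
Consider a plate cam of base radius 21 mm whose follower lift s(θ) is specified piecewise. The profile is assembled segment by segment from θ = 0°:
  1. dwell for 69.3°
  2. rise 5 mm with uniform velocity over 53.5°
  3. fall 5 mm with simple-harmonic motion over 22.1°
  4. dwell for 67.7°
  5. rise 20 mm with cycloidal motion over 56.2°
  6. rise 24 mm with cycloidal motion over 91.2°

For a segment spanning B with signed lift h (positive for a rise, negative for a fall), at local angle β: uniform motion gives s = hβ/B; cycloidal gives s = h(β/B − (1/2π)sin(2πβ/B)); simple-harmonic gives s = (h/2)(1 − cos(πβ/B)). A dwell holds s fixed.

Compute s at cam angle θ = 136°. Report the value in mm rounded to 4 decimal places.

seg 1 [0°–69.3°] dwell: s stays 0.0000
seg 2 [69.3°–122.8°] uniform, h=5: full span → s += 5 → s = 5.0000
seg 3 [122.8°–144.9°] simple-harmonic, h=-5: θ=136° here. β=13.2, B=22.1. -5/2·(1 − cos(π·0.5973)) = -3.2522 → s = 1.7478

1.7478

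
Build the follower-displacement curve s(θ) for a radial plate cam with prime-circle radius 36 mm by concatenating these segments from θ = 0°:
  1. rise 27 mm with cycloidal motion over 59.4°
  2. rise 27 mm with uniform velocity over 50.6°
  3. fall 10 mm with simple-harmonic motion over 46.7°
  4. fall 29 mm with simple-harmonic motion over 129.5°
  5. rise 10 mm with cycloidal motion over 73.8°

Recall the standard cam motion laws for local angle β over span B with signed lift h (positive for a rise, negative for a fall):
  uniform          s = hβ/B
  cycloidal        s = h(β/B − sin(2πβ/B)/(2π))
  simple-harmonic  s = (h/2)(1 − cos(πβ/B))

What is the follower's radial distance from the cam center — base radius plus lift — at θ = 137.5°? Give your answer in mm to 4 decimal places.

seg 1 [0°–59.4°] cycloidal, h=27: full span → s += 27 → s = 27.0000
seg 2 [59.4°–110°] uniform, h=27: full span → s += 27 → s = 54.0000
seg 3 [110°–156.7°] simple-harmonic, h=-10: θ=137.5° here. β=27.5, B=46.7. -10/2·(1 − cos(π·0.5889)) = -6.3778 → s = 47.6222
radial distance = base radius + s = 36 + 47.6222 = 83.6222

83.6222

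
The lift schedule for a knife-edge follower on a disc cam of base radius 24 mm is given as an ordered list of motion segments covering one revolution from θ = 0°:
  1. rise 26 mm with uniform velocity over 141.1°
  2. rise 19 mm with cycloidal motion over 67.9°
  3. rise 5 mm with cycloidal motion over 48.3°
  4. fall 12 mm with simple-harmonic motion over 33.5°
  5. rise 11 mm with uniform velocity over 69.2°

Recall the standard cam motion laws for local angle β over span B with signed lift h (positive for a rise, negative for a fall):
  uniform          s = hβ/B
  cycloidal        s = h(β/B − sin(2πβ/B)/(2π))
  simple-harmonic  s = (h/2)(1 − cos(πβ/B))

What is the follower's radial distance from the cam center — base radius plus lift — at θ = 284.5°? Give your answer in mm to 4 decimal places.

seg 1 [0°–141.1°] uniform, h=26: full span → s += 26 → s = 26.0000
seg 2 [141.1°–209°] cycloidal, h=19: full span → s += 19 → s = 45.0000
seg 3 [209°–257.3°] cycloidal, h=5: full span → s += 5 → s = 50.0000
seg 4 [257.3°–290.8°] simple-harmonic, h=-12: θ=284.5° here. β=27.2, B=33.5. -12/2·(1 − cos(π·0.8119)) = -10.9829 → s = 39.0171
radial distance = base radius + s = 24 + 39.0171 = 63.0171

63.0171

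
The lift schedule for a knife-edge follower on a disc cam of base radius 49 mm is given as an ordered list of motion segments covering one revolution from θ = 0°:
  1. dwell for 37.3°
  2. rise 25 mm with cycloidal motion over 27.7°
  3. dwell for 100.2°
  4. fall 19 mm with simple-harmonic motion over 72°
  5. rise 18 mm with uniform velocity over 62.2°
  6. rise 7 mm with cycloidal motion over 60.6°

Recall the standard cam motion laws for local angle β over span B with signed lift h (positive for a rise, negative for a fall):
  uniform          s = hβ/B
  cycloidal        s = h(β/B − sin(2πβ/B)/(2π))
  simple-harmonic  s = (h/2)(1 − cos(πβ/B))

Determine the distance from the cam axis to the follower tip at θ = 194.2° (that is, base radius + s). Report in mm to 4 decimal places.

seg 1 [0°–37.3°] dwell: s stays 0.0000
seg 2 [37.3°–65°] cycloidal, h=25: full span → s += 25 → s = 25.0000
seg 3 [65°–165.2°] dwell: s stays 25.0000
seg 4 [165.2°–237.2°] simple-harmonic, h=-19: θ=194.2° here. β=29, B=72. -19/2·(1 − cos(π·0.4028)) = -6.6433 → s = 18.3567
radial distance = base radius + s = 49 + 18.3567 = 67.3567

67.3567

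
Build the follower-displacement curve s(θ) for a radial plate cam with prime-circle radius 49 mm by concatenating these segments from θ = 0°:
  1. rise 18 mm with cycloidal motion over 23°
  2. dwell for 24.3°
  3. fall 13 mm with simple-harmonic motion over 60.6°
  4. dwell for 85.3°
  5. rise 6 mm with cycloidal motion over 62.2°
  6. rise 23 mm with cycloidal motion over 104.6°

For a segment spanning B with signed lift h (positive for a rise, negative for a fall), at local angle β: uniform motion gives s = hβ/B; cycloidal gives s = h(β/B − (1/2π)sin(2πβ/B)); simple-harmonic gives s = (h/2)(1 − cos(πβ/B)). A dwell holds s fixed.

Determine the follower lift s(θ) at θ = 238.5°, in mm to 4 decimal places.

seg 1 [0°–23°] cycloidal, h=18: full span → s += 18 → s = 18.0000
seg 2 [23°–47.3°] dwell: s stays 18.0000
seg 3 [47.3°–107.9°] simple-harmonic, h=-13: full span → s += -13 → s = 5.0000
seg 4 [107.9°–193.2°] dwell: s stays 5.0000
seg 5 [193.2°–255.4°] cycloidal, h=6: θ=238.5° here. β=45.3, B=62.2. 6·(0.7283 − sin(2π·0.7283)/(2π)) = 5.3158 → s = 10.3158

10.3158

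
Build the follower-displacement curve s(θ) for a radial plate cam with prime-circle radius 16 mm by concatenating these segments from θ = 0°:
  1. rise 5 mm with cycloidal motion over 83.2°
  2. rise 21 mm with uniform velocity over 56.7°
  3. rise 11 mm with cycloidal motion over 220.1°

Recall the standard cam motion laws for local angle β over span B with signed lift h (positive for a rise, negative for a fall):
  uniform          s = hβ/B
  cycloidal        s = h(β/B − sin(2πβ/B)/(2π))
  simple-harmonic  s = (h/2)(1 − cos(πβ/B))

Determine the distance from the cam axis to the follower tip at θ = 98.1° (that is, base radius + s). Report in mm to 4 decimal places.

seg 1 [0°–83.2°] cycloidal, h=5: full span → s += 5 → s = 5.0000
seg 2 [83.2°–139.9°] uniform, h=21: θ=98.1° here. β=14.9, B=56.7. 21·14.9/56.7 = 5.5185 → s = 10.5185
radial distance = base radius + s = 16 + 10.5185 = 26.5185

26.5185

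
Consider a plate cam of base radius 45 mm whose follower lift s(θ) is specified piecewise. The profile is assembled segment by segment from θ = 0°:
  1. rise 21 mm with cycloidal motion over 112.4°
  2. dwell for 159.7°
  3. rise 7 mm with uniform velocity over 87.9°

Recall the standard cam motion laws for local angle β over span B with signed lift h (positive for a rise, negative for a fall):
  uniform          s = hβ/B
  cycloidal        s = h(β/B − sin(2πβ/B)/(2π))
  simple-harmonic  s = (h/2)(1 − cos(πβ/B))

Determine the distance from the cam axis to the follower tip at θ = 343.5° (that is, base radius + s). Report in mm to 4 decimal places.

seg 1 [0°–112.4°] cycloidal, h=21: full span → s += 21 → s = 21.0000
seg 2 [112.4°–272.1°] dwell: s stays 21.0000
seg 3 [272.1°–360°] uniform, h=7: θ=343.5° here. β=71.4, B=87.9. 7·71.4/87.9 = 5.6860 → s = 26.6860
radial distance = base radius + s = 45 + 26.6860 = 71.6860

71.6860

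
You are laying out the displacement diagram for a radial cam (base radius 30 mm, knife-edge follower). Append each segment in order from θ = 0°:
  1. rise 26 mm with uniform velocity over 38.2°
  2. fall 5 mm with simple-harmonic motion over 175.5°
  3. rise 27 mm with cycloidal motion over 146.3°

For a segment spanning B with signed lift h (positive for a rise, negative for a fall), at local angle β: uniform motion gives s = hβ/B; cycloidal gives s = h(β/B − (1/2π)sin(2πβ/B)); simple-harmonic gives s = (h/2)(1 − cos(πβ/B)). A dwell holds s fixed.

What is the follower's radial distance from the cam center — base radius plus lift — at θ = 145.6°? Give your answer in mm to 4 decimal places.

seg 1 [0°–38.2°] uniform, h=26: full span → s += 26 → s = 26.0000
seg 2 [38.2°–213.7°] simple-harmonic, h=-5: θ=145.6° here. β=107.4, B=175.5. -5/2·(1 − cos(π·0.6120)) = -3.3614 → s = 22.6386
radial distance = base radius + s = 30 + 22.6386 = 52.6386

52.6386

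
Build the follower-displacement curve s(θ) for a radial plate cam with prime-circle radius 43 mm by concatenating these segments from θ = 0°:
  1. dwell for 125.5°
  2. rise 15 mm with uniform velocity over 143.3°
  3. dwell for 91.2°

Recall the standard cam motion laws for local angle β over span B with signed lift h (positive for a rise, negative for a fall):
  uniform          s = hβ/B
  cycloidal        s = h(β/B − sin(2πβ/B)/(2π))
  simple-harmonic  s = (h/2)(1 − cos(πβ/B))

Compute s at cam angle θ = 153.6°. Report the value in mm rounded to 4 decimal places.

seg 1 [0°–125.5°] dwell: s stays 0.0000
seg 2 [125.5°–268.8°] uniform, h=15: θ=153.6° here. β=28.1, B=143.3. 15·28.1/143.3 = 2.9414 → s = 2.9414

2.9414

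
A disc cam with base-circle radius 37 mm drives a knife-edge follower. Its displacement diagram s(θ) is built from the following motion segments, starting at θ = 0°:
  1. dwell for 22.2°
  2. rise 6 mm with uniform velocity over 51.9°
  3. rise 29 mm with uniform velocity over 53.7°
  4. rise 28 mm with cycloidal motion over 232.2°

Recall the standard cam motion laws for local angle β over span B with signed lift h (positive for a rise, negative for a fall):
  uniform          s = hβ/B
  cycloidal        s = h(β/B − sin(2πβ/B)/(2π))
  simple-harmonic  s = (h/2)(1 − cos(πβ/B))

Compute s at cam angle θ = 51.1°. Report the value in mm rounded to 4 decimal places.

seg 1 [0°–22.2°] dwell: s stays 0.0000
seg 2 [22.2°–74.1°] uniform, h=6: θ=51.1° here. β=28.9, B=51.9. 6·28.9/51.9 = 3.3410 → s = 3.3410

3.3410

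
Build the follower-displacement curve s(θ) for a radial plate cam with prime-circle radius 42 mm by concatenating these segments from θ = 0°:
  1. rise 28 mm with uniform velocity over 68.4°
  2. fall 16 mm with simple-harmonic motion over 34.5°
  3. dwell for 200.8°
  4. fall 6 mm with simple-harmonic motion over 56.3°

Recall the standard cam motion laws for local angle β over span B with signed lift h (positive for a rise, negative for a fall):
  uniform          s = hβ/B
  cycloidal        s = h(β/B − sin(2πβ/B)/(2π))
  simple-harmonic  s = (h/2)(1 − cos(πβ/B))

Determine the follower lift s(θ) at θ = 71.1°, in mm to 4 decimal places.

seg 1 [0°–68.4°] uniform, h=28: full span → s += 28 → s = 28.0000
seg 2 [68.4°–102.9°] simple-harmonic, h=-16: θ=71.1° here. β=2.7, B=34.5. -16/2·(1 − cos(π·0.0783)) = -0.2406 → s = 27.7594

27.7594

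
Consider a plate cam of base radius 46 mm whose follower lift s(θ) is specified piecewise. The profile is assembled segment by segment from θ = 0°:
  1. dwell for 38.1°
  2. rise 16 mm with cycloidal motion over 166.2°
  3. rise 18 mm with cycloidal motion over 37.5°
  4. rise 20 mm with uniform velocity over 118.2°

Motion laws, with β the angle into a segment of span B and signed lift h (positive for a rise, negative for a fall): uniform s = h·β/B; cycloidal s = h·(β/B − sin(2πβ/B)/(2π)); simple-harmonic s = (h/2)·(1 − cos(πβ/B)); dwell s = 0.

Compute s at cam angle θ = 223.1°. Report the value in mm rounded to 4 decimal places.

seg 1 [0°–38.1°] dwell: s stays 0.0000
seg 2 [38.1°–204.3°] cycloidal, h=16: full span → s += 16 → s = 16.0000
seg 3 [204.3°–241.8°] cycloidal, h=18: θ=223.1° here. β=18.8, B=37.5. 18·(0.5013 − sin(2π·0.5013)/(2π)) = 9.0480 → s = 25.0480

25.0480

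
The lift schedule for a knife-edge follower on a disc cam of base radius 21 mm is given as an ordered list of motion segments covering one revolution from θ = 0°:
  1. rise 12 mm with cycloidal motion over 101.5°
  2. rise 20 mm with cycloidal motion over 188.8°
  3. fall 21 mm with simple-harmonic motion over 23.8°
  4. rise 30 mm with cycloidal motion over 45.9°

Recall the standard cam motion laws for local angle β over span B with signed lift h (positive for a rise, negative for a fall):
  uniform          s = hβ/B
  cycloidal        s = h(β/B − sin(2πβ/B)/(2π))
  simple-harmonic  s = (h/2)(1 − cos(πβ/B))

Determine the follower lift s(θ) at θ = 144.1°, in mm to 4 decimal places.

seg 1 [0°–101.5°] cycloidal, h=12: full span → s += 12 → s = 12.0000
seg 2 [101.5°–290.3°] cycloidal, h=20: θ=144.1° here. β=42.6, B=188.8. 20·(0.2256 − sin(2π·0.2256)/(2π)) = 1.3668 → s = 13.3668

13.3668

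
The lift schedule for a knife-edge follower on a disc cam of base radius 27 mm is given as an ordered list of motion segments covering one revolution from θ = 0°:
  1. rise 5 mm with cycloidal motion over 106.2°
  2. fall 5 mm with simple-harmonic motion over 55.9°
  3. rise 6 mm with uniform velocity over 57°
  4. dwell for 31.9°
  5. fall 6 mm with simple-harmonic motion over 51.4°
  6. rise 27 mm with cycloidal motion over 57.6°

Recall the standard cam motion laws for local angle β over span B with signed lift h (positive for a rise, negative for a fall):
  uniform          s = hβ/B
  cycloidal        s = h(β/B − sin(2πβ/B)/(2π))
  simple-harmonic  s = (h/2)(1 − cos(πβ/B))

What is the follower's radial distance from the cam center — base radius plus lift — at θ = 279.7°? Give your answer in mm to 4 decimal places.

seg 1 [0°–106.2°] cycloidal, h=5: full span → s += 5 → s = 5.0000
seg 2 [106.2°–162.1°] simple-harmonic, h=-5: full span → s += -5 → s = 0.0000
seg 3 [162.1°–219.1°] uniform, h=6: full span → s += 6 → s = 6.0000
seg 4 [219.1°–251°] dwell: s stays 6.0000
seg 5 [251°–302.4°] simple-harmonic, h=-6: θ=279.7° here. β=28.7, B=51.4. -6/2·(1 − cos(π·0.5584)) = -3.5470 → s = 2.4530
radial distance = base radius + s = 27 + 2.4530 = 29.4530

29.4530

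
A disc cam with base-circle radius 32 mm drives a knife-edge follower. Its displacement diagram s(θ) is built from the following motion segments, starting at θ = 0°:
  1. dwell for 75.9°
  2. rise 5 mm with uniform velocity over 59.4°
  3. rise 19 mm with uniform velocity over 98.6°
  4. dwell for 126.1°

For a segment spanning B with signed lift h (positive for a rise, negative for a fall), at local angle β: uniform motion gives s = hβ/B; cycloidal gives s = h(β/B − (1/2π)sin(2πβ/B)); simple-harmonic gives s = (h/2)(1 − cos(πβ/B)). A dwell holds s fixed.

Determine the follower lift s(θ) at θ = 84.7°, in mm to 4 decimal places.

seg 1 [0°–75.9°] dwell: s stays 0.0000
seg 2 [75.9°–135.3°] uniform, h=5: θ=84.7° here. β=8.8, B=59.4. 5·8.8/59.4 = 0.7407 → s = 0.7407

0.7407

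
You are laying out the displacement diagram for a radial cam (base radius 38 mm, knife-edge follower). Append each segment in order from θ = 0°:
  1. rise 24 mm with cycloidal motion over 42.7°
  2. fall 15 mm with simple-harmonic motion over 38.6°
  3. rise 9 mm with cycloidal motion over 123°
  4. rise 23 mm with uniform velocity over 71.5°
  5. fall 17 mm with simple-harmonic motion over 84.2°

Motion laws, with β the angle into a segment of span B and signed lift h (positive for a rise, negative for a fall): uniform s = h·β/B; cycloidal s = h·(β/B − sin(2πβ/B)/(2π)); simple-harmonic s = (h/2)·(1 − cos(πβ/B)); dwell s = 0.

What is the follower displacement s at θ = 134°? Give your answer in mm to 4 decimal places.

seg 1 [0°–42.7°] cycloidal, h=24: full span → s += 24 → s = 24.0000
seg 2 [42.7°–81.3°] simple-harmonic, h=-15: full span → s += -15 → s = 9.0000
seg 3 [81.3°–204.3°] cycloidal, h=9: θ=134° here. β=52.7, B=123. 9·(0.4285 − sin(2π·0.4285)/(2π)) = 3.2337 → s = 12.2337

12.2337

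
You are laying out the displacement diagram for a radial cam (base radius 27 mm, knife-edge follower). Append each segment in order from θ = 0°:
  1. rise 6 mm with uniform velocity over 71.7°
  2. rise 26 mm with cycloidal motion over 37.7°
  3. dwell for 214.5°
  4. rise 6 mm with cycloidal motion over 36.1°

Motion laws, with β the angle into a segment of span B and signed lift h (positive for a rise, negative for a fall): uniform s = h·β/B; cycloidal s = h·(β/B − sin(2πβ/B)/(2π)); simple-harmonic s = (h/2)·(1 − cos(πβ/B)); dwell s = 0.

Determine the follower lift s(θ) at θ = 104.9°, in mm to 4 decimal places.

seg 1 [0°–71.7°] uniform, h=6: full span → s += 6 → s = 6.0000
seg 2 [71.7°–109.4°] cycloidal, h=26: θ=104.9° here. β=33.2, B=37.7. 26·(0.8806 − sin(2π·0.8806)/(2π)) = 25.7171 → s = 31.7171

31.7171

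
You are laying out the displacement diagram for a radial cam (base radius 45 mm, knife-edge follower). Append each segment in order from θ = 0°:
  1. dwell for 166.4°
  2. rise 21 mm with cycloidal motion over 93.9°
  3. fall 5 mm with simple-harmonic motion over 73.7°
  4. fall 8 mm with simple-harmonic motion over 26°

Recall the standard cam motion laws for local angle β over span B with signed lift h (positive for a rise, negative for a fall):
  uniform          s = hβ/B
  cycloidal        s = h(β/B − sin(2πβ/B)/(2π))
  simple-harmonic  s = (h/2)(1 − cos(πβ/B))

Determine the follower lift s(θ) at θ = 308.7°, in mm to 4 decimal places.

seg 1 [0°–166.4°] dwell: s stays 0.0000
seg 2 [166.4°–260.3°] cycloidal, h=21: full span → s += 21 → s = 21.0000
seg 3 [260.3°–334°] simple-harmonic, h=-5: θ=308.7° here. β=48.4, B=73.7. -5/2·(1 − cos(π·0.6567)) = -3.6817 → s = 17.3183

17.3183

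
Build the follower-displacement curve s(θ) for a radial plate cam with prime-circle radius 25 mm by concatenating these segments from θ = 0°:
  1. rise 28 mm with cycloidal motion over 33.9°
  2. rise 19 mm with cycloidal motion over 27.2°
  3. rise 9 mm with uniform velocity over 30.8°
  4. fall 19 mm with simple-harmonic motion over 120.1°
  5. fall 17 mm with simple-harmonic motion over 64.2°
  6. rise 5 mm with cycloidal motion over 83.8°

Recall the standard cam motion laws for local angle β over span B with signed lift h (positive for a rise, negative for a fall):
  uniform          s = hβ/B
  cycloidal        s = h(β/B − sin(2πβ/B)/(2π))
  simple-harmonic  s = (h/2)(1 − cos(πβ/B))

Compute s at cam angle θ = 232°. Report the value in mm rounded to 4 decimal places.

seg 1 [0°–33.9°] cycloidal, h=28: full span → s += 28 → s = 28.0000
seg 2 [33.9°–61.1°] cycloidal, h=19: full span → s += 19 → s = 47.0000
seg 3 [61.1°–91.9°] uniform, h=9: full span → s += 9 → s = 56.0000
seg 4 [91.9°–212°] simple-harmonic, h=-19: full span → s += -19 → s = 37.0000
seg 5 [212°–276.2°] simple-harmonic, h=-17: θ=232° here. β=20, B=64.2. -17/2·(1 − cos(π·0.3115)) = -3.7561 → s = 33.2439

33.2439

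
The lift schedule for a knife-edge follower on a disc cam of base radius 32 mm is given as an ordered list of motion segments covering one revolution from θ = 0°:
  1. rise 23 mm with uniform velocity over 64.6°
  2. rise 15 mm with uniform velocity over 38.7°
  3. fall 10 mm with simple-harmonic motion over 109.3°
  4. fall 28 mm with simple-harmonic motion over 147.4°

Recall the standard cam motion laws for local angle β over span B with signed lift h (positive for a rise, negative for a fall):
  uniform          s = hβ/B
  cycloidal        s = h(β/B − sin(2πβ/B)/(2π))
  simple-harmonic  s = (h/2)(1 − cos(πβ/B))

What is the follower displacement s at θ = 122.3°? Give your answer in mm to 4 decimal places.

seg 1 [0°–64.6°] uniform, h=23: full span → s += 23 → s = 23.0000
seg 2 [64.6°–103.3°] uniform, h=15: full span → s += 15 → s = 38.0000
seg 3 [103.3°–212.6°] simple-harmonic, h=-10: θ=122.3° here. β=19, B=109.3. -10/2·(1 − cos(π·0.1738)) = -0.7273 → s = 37.2727

37.2727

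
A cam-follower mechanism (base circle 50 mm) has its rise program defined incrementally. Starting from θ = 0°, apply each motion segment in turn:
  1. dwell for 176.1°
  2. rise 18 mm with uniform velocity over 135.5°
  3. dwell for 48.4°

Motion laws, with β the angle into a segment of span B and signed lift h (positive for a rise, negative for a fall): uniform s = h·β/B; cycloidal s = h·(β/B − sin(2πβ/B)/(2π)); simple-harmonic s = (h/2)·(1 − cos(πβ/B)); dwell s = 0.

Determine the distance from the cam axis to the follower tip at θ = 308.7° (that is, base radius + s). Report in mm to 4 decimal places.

seg 1 [0°–176.1°] dwell: s stays 0.0000
seg 2 [176.1°–311.6°] uniform, h=18: θ=308.7° here. β=132.6, B=135.5. 18·132.6/135.5 = 17.6148 → s = 17.6148
radial distance = base radius + s = 50 + 17.6148 = 67.6148

67.6148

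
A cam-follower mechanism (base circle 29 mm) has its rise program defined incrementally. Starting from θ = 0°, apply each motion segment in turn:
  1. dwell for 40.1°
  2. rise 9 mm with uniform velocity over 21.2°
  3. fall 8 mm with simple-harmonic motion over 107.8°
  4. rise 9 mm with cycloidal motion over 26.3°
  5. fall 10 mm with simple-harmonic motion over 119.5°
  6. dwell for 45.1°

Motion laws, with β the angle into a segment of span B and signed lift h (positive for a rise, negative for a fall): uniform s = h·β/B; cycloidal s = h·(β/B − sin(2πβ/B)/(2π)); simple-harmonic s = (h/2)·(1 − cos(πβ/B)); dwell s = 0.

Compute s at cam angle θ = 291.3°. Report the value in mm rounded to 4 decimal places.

seg 1 [0°–40.1°] dwell: s stays 0.0000
seg 2 [40.1°–61.3°] uniform, h=9: full span → s += 9 → s = 9.0000
seg 3 [61.3°–169.1°] simple-harmonic, h=-8: full span → s += -8 → s = 1.0000
seg 4 [169.1°–195.4°] cycloidal, h=9: full span → s += 9 → s = 10.0000
seg 5 [195.4°–314.9°] simple-harmonic, h=-10: θ=291.3° here. β=95.9, B=119.5. -10/2·(1 − cos(π·0.8025)) = -9.0681 → s = 0.9319

0.9319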